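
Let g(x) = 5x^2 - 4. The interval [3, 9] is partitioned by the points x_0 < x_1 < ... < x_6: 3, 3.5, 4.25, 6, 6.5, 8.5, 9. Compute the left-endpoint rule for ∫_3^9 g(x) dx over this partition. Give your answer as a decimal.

Subinterval widths: 0.5, 0.75, 1.75, 0.5, 2, 0.5.
Left endpoints: 3, 3.5, 4.25, 6, 6.5, 8.5.
g(3) = 41, g(3.5) = 57.25, g(4.25) = 86.3125, g(6) = 176, g(6.5) = 207.25, g(8.5) = 357.25.
Sum = Σ Δx_i · g(x_i).
Sum = 895.609375.

895.609375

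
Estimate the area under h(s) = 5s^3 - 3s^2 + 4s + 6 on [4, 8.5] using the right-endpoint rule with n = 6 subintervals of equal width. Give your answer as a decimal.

6807.69140625

Δs = (8.5 − 4)/6 = 0.75.
Right endpoints: 4.75, 5.5, 6.25, 7, 7.75, 8.5.
h(4.75) = 493.171875, h(5.5) = 769.125, h(6.25) = 1134.515625, h(7) = 1602, h(7.75) = 2184.234375, h(8.5) = 2893.875.
Sum = Δs · [h(4.75) + h(5.5) + h(6.25) + ...].
Sum = 6807.69140625.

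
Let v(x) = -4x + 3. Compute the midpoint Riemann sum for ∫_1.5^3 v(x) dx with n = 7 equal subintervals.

Δx = (3 − 1.5)/7 = 3/14.
Midpoints: 45/28, 51/28, 57/28, 2.25, 69/28, 75/28, 81/28.
v(45/28) = -24/7, v(51/28) = -30/7, v(57/28) = -36/7, v(2.25) = -6, v(69/28) = -48/7, v(75/28) = -54/7, v(81/28) = -60/7.
Sum = Δx · [v(45/28) + v(51/28) + v(57/28) + ...].
Sum = -9.

-9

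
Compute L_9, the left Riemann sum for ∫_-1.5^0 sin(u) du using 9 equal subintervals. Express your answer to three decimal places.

-1.010

Δu = (0 − (-1.5))/9 = 1/6.
Left endpoints: -1.5, -4/3, -7/6, -1, -5/6, -2/3, -0.5, -1/3, -1/6.
f(-1.5) ≈ -0.997, f(-4/3) ≈ -0.972, f(-7/6) ≈ -0.919, f(-1) ≈ -0.841, f(-5/6) ≈ -0.740, f(-2/3) ≈ -0.618, f(-0.5) ≈ -0.479, f(-1/3) ≈ -0.327, f(-1/6) ≈ -0.166.
Sum = Δu · [f(-1.5) + f(-4/3) + f(-7/6) + ...].
Sum ≈ -1.010.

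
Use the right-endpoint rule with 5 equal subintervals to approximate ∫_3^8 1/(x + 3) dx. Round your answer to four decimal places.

0.5699

Δx = (8 − 3)/5 = 1.
Right endpoints: 4, 5, 6, 7, 8.
f(4) = 1/7, f(5) = 0.125, f(6) = 1/9, f(7) = 0.1, f(8) = 1/11.
Sum = Δx · [f(4) + f(5) + f(6) + f(7) + f(8)].
Sum ≈ 0.5699.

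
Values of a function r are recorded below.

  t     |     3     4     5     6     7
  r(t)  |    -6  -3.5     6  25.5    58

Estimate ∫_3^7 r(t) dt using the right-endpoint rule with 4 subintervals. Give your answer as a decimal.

86

Δt = 1.
Sum = 1·[(-3.5) + 6 + 25.5 + 58] = 86.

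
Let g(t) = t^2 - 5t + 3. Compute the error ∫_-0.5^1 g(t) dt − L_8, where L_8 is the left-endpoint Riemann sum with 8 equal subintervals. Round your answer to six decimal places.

Exact integral: ∫_-0.5^1 g(t) dt = 3.
L_8 ≈ 3.64160156.
Error ≈ 3 − 3.64160156 ≈ -0.641602.

-0.641602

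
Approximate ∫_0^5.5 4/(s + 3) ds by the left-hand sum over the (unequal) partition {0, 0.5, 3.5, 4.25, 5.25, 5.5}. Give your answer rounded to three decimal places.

5.230

Subinterval widths: 0.5, 3, 0.75, 1, 0.25.
Left endpoints: 0, 0.5, 3.5, 4.25, 5.25.
f(0) = 4/3, f(0.5) = 8/7, f(3.5) = 8/13, f(4.25) = 16/29, f(5.25) = 16/33.
Sum = Σ Δs_i · f(s_i).
Sum ≈ 5.230.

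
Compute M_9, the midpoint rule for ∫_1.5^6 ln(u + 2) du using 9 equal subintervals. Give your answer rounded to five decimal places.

Δu = (6 − 1.5)/9 = 0.5.
Midpoints: 1.75, 2.25, 2.75, 3.25, 3.75, 4.25, 4.75, 5.25, 5.75.
f(1.75) ≈ 1.32176, f(2.25) ≈ 1.44692, f(2.75) ≈ 1.55814, f(3.25) ≈ 1.65823, f(3.75) ≈ 1.74920, f(4.25) ≈ 1.83258, f(4.75) ≈ 1.90954, f(5.25) ≈ 1.98100, f(5.75) ≈ 2.04769.
Sum = Δu · [f(1.75) + f(2.25) + f(2.75) + ...].
Sum ≈ 7.75253.

7.75253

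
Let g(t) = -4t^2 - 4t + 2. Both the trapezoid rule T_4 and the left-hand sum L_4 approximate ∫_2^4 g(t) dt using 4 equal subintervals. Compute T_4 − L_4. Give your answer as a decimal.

-14

T_4 = -95.
L_4 = -81.
T_4 − L_4 = -14.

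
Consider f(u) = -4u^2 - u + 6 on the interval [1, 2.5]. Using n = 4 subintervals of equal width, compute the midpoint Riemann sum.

Δu = (2.5 − 1)/4 = 0.375.
Midpoints: 1.1875, 1.5625, 1.9375, 2.3125.
f(1.1875) = -0.828125, f(1.5625) = -5.328125, f(1.9375) = -10.953125, f(2.3125) = -17.703125.
Sum = Δu · [f(1.1875) + f(1.5625) + f(1.9375) + f(2.3125)].
Sum = -13.0546875.

-13.0546875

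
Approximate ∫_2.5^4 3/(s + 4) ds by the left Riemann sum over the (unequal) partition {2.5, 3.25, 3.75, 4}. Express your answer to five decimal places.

0.64982

Subinterval widths: 0.75, 0.5, 0.25.
Left endpoints: 2.5, 3.25, 3.75.
f(2.5) = 6/13, f(3.25) = 12/29, f(3.75) = 12/31.
Sum = Σ Δs_i · f(s_i).
Sum ≈ 0.64982.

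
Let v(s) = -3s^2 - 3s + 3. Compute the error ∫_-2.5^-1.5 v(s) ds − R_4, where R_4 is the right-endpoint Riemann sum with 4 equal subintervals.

Exact integral: ∫_-2.5^-1.5 v(s) ds = -3.25.
R_4 = -2.15625.
Error = -3.25 − (-2.15625) = -1.09375.

-1.09375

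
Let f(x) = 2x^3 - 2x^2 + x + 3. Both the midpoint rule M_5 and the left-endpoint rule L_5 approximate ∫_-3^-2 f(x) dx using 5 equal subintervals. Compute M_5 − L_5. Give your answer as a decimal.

5.07

M_5 = -44.61.
L_5 = -49.68.
M_5 − L_5 = 5.07.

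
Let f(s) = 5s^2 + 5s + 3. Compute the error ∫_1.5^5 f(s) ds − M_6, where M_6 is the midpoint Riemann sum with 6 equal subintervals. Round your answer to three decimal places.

Exact integral: ∫_1.5^5 f(s) ds ≈ 270.08333.
M_6 ≈ 269.58709.
Error ≈ 270.08333 − 269.58709 ≈ 0.496.

0.496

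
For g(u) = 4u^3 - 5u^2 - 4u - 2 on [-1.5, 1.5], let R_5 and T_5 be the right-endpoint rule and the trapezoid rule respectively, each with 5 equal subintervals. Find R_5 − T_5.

R_5 = -13.65.
T_5 = -18.15.
R_5 − T_5 = 4.5.

4.5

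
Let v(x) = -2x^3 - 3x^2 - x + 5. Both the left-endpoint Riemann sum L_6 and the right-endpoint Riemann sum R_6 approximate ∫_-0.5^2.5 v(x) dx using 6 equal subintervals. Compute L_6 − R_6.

26.25

L_6 = -11.25.
R_6 = -37.5.
L_6 − R_6 = 26.25.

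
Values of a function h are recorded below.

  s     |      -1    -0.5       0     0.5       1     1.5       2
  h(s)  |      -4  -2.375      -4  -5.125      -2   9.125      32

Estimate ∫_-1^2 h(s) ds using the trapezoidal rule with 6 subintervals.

4.8125

Δs = 0.5.
T_6 = (0.5/2)·[(-4) + 2·(-2.375) + 2·(-4) + 2·(-5.125) + 2·(-2) + 2·9.125 + 32] = 4.8125.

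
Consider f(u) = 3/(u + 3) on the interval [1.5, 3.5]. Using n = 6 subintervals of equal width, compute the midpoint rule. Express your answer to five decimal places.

Δu = (3.5 − 1.5)/6 = 1/3.
Midpoints: 5/3, 2, 7/3, 8/3, 3, 10/3.
f(5/3) = 9/14, f(2) = 0.6, f(7/3) = 0.5625, f(8/3) = 9/17, f(3) = 0.5, f(10/3) = 9/19.
Sum = Δu · [f(5/3) + f(2) + f(7/3) + ...].
Sum ≈ 1.10282.

1.10282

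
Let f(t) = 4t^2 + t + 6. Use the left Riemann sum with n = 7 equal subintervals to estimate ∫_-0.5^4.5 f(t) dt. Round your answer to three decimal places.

133.010

Δt = (4.5 − (-0.5))/7 = 5/7.
Left endpoints: -0.5, 3/14, 13/14, 23/14, 33/14, 43/14, 53/14.
f(-0.5) = 6.5, f(3/14) = 627/98, f(13/14) = 1017/98, f(23/14) = 1807/98, f(33/14) = 2997/98, f(43/14) = 4587/98, f(53/14) = 6577/98.
Sum = Δt · [f(-0.5) + f(3/14) + f(13/14) + ...].
Sum ≈ 133.010.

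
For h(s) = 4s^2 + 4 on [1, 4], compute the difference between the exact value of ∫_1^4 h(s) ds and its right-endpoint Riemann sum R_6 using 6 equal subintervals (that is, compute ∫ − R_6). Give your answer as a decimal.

-15.5

Exact integral: ∫_1^4 h(s) ds = 96.
R_6 = 111.5.
Error = 96 − 111.5 = -15.5.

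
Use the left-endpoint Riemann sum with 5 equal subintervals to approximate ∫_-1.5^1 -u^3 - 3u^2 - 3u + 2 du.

Δu = (1 − (-1.5))/5 = 0.5.
Left endpoints: -1.5, -1, -0.5, 0, 0.5.
f(-1.5) = 3.125, f(-1) = 3, f(-0.5) = 2.875, f(0) = 2, f(0.5) = -0.375.
Sum = Δu · [f(-1.5) + f(-1) + f(-0.5) + f(0) + f(0.5)].
Sum = 5.3125.

5.3125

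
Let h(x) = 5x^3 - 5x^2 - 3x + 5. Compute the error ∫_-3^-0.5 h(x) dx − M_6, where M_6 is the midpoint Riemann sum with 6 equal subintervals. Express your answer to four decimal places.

Exact integral: ∫_-3^-0.5 h(x) dx ≈ -120.338542.
M_6 ≈ -119.208261.
Error ≈ -120.338542 − (-119.208261) ≈ -1.1303.

-1.1303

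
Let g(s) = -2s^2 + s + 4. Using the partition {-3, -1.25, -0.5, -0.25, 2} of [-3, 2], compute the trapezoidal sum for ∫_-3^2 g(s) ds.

-11.5625

Subinterval widths: 1.75, 0.75, 0.25, 2.25.
g(-3) = -17, g(-1.25) = -0.375, g(-0.5) = 3, g(-0.25) = 3.625, g(2) = -2.
On each subinterval the trapezoid contributes (Δs_i/2)·[g(s_{i-1}) + g(s_i)].
Sum = -11.5625.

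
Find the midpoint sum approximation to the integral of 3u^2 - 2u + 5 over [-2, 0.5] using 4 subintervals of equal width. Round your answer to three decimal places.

Δu = (0.5 − (-2))/4 = 0.625.
Midpoints: -1.6875, -1.0625, -0.4375, 0.1875.
f(-1.6875) = 16.91796875, f(-1.0625) = 10.51171875, f(-0.4375) = 6.44921875, f(0.1875) = 4.73046875.
Sum = Δu · [f(-1.6875) + f(-1.0625) + f(-0.4375) + f(0.1875)].
Sum ≈ 24.131.

24.131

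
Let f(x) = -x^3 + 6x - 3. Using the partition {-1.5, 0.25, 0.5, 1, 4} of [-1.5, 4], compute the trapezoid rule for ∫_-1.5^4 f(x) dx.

-70.109375

Subinterval widths: 1.75, 0.25, 0.5, 3.
f(-1.5) = -8.625, f(0.25) = -1.515625, f(0.5) = -0.125, f(1) = 2, f(4) = -43.
On each subinterval the trapezoid contributes (Δx_i/2)·[f(x_{i-1}) + f(x_i)].
Sum = -70.109375.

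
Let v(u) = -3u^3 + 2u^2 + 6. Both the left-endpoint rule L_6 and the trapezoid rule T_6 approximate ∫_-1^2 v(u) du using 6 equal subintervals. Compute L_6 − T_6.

5.25

L_6 = 17.6875.
T_6 = 12.4375.
L_6 − T_6 = 5.25.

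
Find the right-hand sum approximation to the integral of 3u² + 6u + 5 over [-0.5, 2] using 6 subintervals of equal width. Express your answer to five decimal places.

Δu = (2 − (-0.5))/6 = 5/12.
Right endpoints: -1/12, 1/3, 0.75, 7/6, 19/12, 2.
f(-1/12) = 217/48, f(1/3) = 22/3, f(0.75) = 11.1875, f(7/6) = 193/12, f(19/12) = 1057/48, f(2) = 29.
Sum = Δu · [f(-1/12) + f(1/3) + f(0.75) + ...].
Sum ≈ 37.56076.

37.56076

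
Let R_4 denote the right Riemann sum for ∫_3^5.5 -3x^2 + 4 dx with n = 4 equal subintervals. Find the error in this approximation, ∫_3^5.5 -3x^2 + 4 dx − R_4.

20.41015625

Exact integral: ∫_3^5.5 f(x) dx = -129.375.
R_4 = -149.78515625.
Error = -129.375 − (-149.78515625) = 20.41015625.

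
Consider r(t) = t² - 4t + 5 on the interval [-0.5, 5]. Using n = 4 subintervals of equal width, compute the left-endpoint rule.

Δt = (5 − (-0.5))/4 = 1.375.
Left endpoints: -0.5, 0.875, 2.25, 3.625.
r(-0.5) = 7.25, r(0.875) = 2.265625, r(2.25) = 1.0625, r(3.625) = 3.640625.
Sum = Δt · [r(-0.5) + r(0.875) + r(2.25) + r(3.625)].
Sum = 19.55078125.

19.55078125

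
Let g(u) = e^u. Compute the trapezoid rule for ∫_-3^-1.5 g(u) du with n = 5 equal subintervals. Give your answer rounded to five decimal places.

0.17464

Δu = (-1.5 − (-3))/5 = 0.3.
g(-3) ≈ 0.04979, g(-2.7) ≈ 0.06721, g(-2.4) ≈ 0.09072, g(-2.1) ≈ 0.12246, g(-1.8) ≈ 0.16530, g(-1.5) ≈ 0.22313.
T_5 = (Δu/2)·[g(u_0) + 2g(u_1) + ... + 2g(u_{4}) + g(u_5)].
Sum ≈ 0.17464.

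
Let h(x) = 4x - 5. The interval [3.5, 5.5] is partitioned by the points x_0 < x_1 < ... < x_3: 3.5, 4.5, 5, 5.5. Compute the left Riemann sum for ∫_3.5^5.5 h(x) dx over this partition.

23

Subinterval widths: 1, 0.5, 0.5.
Left endpoints: 3.5, 4.5, 5.
h(3.5) = 9, h(4.5) = 13, h(5) = 15.
Sum = Σ Δx_i · h(x_i).
Sum = 23.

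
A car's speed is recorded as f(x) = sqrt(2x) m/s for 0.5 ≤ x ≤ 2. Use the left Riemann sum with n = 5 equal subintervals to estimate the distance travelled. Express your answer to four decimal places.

Δx = (2 − 0.5)/5 = 0.3.
Left endpoints: 0.5, 0.8, 1.1, 1.4, 1.7.
f(0.5) ≈ 1.0000, f(0.8) ≈ 1.2649, f(1.1) ≈ 1.4832, f(1.4) ≈ 1.6733, f(1.7) ≈ 1.8439.
Sum = Δx · [f(0.5) + f(0.8) + f(1.1) + f(1.4) + f(1.7)].
Sum ≈ 2.1796.

2.1796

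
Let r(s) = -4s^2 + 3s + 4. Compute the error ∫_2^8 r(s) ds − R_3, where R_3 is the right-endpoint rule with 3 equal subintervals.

Exact integral: ∫_2^8 r(s) ds = -558.
R_3 = -796.
Error = -558 − (-796) = 238.

238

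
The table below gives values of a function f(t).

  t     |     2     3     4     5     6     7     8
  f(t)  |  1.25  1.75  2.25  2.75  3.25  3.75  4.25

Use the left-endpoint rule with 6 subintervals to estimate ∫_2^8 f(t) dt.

15

Δt = 1.
Sum = 1·[1.25 + 1.75 + 2.25 + 2.75 + 3.25 + 3.75] = 15.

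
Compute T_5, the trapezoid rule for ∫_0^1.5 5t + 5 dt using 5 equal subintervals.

13.125

Δt = (1.5 − 0)/5 = 0.3.
f(0) = 5, f(0.3) = 6.5, f(0.6) = 8, f(0.9) = 9.5, f(1.2) = 11, f(1.5) = 12.5.
T_5 = (Δt/2)·[f(t_0) + 2f(t_1) + ... + 2f(t_{4}) + f(t_5)].
Sum = 13.125.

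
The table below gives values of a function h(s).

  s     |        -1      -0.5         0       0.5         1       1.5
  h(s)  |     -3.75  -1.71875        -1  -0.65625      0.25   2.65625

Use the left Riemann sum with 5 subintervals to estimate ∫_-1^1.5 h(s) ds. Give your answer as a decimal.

Δs = 0.5.
Sum = 0.5·[(-3.75) + (-1.71875) + (-1) + (-0.65625) + 0.25] = -3.4375.

-3.4375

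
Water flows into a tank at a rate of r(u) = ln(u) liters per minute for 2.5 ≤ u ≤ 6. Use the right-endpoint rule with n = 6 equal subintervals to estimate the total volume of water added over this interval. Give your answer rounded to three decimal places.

Δu = (6 − 2.5)/6 = 7/12.
Right endpoints: 37/12, 11/3, 4.25, 29/6, 65/12, 6.
r(37/12) ≈ 1.126, r(11/3) ≈ 1.299, r(4.25) ≈ 1.447, r(29/6) ≈ 1.576, r(65/12) ≈ 1.689, r(6) ≈ 1.792.
Sum = Δu · [r(37/12) + r(11/3) + r(4.25) + ...].
Sum ≈ 5.209.

5.209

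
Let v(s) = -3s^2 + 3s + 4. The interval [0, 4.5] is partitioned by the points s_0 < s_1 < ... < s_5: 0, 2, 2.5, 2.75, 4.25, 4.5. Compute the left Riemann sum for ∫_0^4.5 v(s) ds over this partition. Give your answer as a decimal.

Subinterval widths: 2, 0.5, 0.25, 1.5, 0.25.
Left endpoints: 0, 2, 2.5, 2.75, 4.25.
v(0) = 4, v(2) = -2, v(2.5) = -7.25, v(2.75) = -10.4375, v(4.25) = -37.4375.
Sum = Σ Δs_i · v(s_i).
Sum = -19.828125.

-19.828125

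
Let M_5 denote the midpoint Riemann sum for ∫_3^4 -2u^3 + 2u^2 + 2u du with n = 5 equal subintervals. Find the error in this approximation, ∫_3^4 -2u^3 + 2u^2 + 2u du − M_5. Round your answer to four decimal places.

-0.0633

Exact integral: ∫_3^4 f(u) du ≈ -55.833333.
M_5 = -55.77.
Error ≈ -55.833333 − (-55.77) ≈ -0.0633.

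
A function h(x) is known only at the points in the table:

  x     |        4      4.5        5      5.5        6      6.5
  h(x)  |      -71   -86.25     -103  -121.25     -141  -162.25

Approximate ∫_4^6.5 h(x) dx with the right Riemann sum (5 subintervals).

Δx = 0.5.
Sum = 0.5·[(-86.25) + (-103) + (-121.25) + (-141) + (-162.25)] = -306.875.

-306.875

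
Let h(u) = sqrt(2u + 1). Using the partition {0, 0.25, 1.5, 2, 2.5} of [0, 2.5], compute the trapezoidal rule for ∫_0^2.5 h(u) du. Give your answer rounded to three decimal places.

Subinterval widths: 0.25, 1.25, 0.5, 0.5.
h(0) ≈ 1.000, h(0.25) ≈ 1.225, h(1.5) ≈ 2.000, h(2) ≈ 2.236, h(2.5) ≈ 2.449.
On each subinterval the trapezoid contributes (Δu_i/2)·[h(u_{i-1}) + h(u_i)].
Sum ≈ 4.524.

4.524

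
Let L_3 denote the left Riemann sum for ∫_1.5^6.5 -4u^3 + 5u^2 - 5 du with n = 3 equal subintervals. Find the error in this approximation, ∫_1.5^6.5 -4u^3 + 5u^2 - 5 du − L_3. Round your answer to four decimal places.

-637.9630

Exact integral: ∫_1.5^6.5 f(u) du ≈ -1352.916667.
L_3 ≈ -714.953704.
Error ≈ -1352.916667 − (-714.953704) ≈ -637.9630.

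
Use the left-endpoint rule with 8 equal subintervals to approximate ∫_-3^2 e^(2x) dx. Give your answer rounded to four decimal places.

Δx = (2 − (-3))/8 = 0.625.
Left endpoints: -3, -2.375, -1.75, -1.125, -0.5, 0.125, 0.75, 1.375.
f(-3) ≈ 0.0025, f(-2.375) ≈ 0.0087, f(-1.75) ≈ 0.0302, f(-1.125) ≈ 0.1054, f(-0.5) ≈ 0.3679, f(0.125) ≈ 1.2840, f(0.75) ≈ 4.4817, f(1.375) ≈ 15.6426.
Sum = Δx · [f(-3) + f(-2.375) + f(-1.75) + ...].
Sum ≈ 13.7018.

13.7018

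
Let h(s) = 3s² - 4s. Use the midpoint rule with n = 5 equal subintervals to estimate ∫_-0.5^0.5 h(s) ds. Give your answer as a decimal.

0.24

Δs = (0.5 − (-0.5))/5 = 0.2.
Midpoints: -0.4, -0.2, 0, 0.2, 0.4.
h(-0.4) = 2.08, h(-0.2) = 0.92, h(0) = 0, h(0.2) = -0.68, h(0.4) = -1.12.
Sum = Δs · [h(-0.4) + h(-0.2) + h(0) + h(0.2) + h(0.4)].
Sum = 0.24.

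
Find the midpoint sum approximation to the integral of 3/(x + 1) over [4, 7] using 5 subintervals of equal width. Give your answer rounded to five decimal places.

1.40892

Δx = (7 − 4)/5 = 0.6.
Midpoints: 4.3, 4.9, 5.5, 6.1, 6.7.
f(4.3) = 30/53, f(4.9) = 30/59, f(5.5) = 6/13, f(6.1) = 30/71, f(6.7) = 30/77.
Sum = Δx · [f(4.3) + f(4.9) + f(5.5) + f(6.1) + f(6.7)].
Sum ≈ 1.40892.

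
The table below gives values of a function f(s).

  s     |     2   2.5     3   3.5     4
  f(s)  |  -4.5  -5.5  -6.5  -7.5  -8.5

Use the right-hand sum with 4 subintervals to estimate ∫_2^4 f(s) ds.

-14

Δs = 0.5.
Sum = 0.5·[(-5.5) + (-6.5) + (-7.5) + (-8.5)] = -14.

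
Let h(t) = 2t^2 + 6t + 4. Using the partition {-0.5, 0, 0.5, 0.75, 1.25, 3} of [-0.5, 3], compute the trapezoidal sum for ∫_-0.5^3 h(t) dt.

Subinterval widths: 0.5, 0.5, 0.25, 0.5, 1.75.
h(-0.5) = 1.5, h(0) = 4, h(0.5) = 7.5, h(0.75) = 9.625, h(1.25) = 14.625, h(3) = 40.
On each subinterval the trapezoid contributes (Δt_i/2)·[h(t_{i-1}) + h(t_i)].
Sum = 60.25.

60.25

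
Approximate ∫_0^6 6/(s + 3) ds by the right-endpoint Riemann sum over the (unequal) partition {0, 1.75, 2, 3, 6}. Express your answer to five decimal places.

5.51053

Subinterval widths: 1.75, 0.25, 1, 3.
Right endpoints: 1.75, 2, 3, 6.
f(1.75) = 24/19, f(2) = 1.2, f(3) = 1, f(6) = 2/3.
Sum = Σ Δs_i · f(s_i).
Sum ≈ 5.51053.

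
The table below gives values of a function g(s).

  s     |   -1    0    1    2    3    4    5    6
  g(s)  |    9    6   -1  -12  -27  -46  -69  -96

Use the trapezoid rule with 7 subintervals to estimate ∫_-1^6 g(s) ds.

-192.5

Δs = 1.
T_7 = (1/2)·[9 + 2·6 + 2·(-1) + 2·(-12) + 2·(-27) + 2·(-46) + 2·(-69) + (-96)] = -192.5.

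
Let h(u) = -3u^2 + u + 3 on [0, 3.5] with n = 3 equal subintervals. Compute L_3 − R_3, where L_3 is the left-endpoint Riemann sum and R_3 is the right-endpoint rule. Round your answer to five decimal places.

L_3 ≈ -9.2361111.
R_3 ≈ -48.0277778.
L_3 − R_3 ≈ 38.79167.

38.79167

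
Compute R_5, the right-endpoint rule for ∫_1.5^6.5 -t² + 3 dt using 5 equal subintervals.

-96.25

Δt = (6.5 − 1.5)/5 = 1.
Right endpoints: 2.5, 3.5, 4.5, 5.5, 6.5.
f(2.5) = -3.25, f(3.5) = -9.25, f(4.5) = -17.25, f(5.5) = -27.25, f(6.5) = -39.25.
Sum = Δt · [f(2.5) + f(3.5) + f(4.5) + f(5.5) + f(6.5)].
Sum = -96.25.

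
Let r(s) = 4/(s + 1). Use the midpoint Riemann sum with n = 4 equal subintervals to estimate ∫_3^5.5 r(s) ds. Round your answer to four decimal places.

Δs = (5.5 − 3)/4 = 0.625.
Midpoints: 3.3125, 3.9375, 4.5625, 5.1875.
r(3.3125) = 64/69, r(3.9375) = 64/79, r(4.5625) = 64/89, r(5.1875) = 64/99.
Sum = Δs · [r(3.3125) + r(3.9375) + r(4.5625) + r(5.1875)].
Sum ≈ 1.9395.

1.9395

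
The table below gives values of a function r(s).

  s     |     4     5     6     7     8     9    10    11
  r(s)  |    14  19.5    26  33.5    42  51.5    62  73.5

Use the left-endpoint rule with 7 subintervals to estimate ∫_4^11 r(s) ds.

248.5

Δs = 1.
Sum = 1·[14 + 19.5 + 26 + 33.5 + 42 + 51.5 + 62] = 248.5.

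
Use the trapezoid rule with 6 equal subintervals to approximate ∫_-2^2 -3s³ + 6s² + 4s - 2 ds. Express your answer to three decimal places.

Δs = (2 − (-2))/6 = 2/3.
f(-2) = 38, f(-4/3) = 94/9, f(-2/3) = -10/9, f(0) = -2, f(2/3) = 22/9, f(4/3) = 62/9, f(2) = 6.
T_6 = (Δs/2)·[f(s_0) + 2f(s_1) + ... + 2f(s_{5}) + f(s_6)].
Sum ≈ 25.778.

25.778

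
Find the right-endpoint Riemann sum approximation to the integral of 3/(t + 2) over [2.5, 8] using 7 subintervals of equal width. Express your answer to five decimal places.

2.25753

Δt = (8 − 2.5)/7 = 11/14.
Right endpoints: 23/7, 57/14, 34/7, 79/14, 45/7, 101/14, 8.
f(23/7) = 21/37, f(57/14) = 42/85, f(34/7) = 0.4375, f(79/14) = 42/107, f(45/7) = 21/59, f(101/14) = 14/43, f(8) = 0.3.
Sum = Δt · [f(23/7) + f(57/14) + f(34/7) + ...].
Sum ≈ 2.25753.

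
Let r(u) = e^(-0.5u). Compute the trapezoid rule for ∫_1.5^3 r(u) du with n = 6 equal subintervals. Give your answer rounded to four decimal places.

0.4991

Δu = (3 − 1.5)/6 = 0.25.
r(1.5) ≈ 0.4724, r(1.75) ≈ 0.4169, r(2) ≈ 0.3679, r(2.25) ≈ 0.3247, r(2.5) ≈ 0.2865, r(2.75) ≈ 0.2528, r(3) ≈ 0.2231.
T_6 = (Δu/2)·[r(u_0) + 2r(u_1) + ... + 2r(u_{5}) + r(u_6)].
Sum ≈ 0.4991.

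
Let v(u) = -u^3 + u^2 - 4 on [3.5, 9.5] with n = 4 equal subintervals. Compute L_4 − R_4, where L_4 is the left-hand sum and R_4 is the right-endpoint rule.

1104.75

L_4 = -1240.5.
R_4 = -2345.25.
L_4 − R_4 = 1104.75.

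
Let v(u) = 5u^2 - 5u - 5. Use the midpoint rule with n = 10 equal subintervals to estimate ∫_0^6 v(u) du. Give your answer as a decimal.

Δu = (6 − 0)/10 = 0.6.
Midpoints: 0.3, 0.9, 1.5, 2.1, 2.7, 3.3, 3.9, 4.5, 5.1, 5.7.
v(0.3) = -6.05, v(0.9) = -5.45, v(1.5) = -1.25, v(2.1) = 6.55, v(2.7) = 17.95, v(3.3) = 32.95, v(3.9) = 51.55, v(4.5) = 73.75, v(5.1) = 99.55, v(5.7) = 128.95.
Sum = Δu · [v(0.3) + v(0.9) + v(1.5) + ...].
Sum = 239.1.

239.1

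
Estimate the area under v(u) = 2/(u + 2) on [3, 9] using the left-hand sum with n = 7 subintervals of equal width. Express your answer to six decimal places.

Δu = (9 − 3)/7 = 6/7.
Left endpoints: 3, 27/7, 33/7, 39/7, 45/7, 51/7, 57/7.
v(3) = 0.4, v(27/7) = 14/41, v(33/7) = 14/47, v(39/7) = 14/53, v(45/7) = 14/59, v(51/7) = 14/65, v(57/7) = 14/71.
Sum = Δu · [v(3) + v(27/7) + v(33/7) + ...].
Sum ≈ 1.674294.

1.674294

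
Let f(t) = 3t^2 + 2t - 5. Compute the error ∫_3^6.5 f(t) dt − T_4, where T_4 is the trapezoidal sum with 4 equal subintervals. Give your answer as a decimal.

-1.33984375

Exact integral: ∫_3^6.5 f(t) dt = 263.375.
T_4 = 264.71484375.
Error = 263.375 − 264.71484375 = -1.33984375.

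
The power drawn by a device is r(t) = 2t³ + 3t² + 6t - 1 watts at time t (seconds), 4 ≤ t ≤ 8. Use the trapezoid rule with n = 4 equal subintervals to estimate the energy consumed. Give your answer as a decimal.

Δt = (8 − 4)/4 = 1.
r(4) = 199, r(5) = 354, r(6) = 575, r(7) = 874, r(8) = 1263.
T_4 = (Δt/2)·[r(t_0) + 2r(t_1) + 2r(t_2) + 2r(t_3) + r(t_4)].
Sum = 2534.

2534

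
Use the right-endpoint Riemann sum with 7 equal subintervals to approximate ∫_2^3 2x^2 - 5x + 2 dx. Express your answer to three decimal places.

2.531

Δx = (3 − 2)/7 = 1/7.
Right endpoints: 15/7, 16/7, 17/7, 18/7, 19/7, 20/7, 3.
f(15/7) = 23/49, f(16/7) = 50/49, f(17/7) = 81/49, f(18/7) = 116/49, f(19/7) = 155/49, f(20/7) = 198/49, f(3) = 5.
Sum = Δx · [f(15/7) + f(16/7) + f(17/7) + ...].
Sum ≈ 2.531.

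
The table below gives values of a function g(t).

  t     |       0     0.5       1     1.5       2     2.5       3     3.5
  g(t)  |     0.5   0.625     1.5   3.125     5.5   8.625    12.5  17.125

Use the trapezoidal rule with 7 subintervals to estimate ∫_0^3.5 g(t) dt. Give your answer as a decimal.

Δt = 0.5.
T_7 = (0.5/2)·[0.5 + 2·0.625 + 2·1.5 + 2·3.125 + 2·5.5 + 2·8.625 + 2·12.5 + 17.125] = 20.34375.

20.34375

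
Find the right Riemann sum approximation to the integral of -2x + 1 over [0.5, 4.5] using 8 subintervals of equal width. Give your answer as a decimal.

Δx = (4.5 − 0.5)/8 = 0.5.
Right endpoints: 1, 1.5, 2, 2.5, 3, 3.5, 4, 4.5.
f(1) = -1, f(1.5) = -2, f(2) = -3, f(2.5) = -4, f(3) = -5, f(3.5) = -6, f(4) = -7, f(4.5) = -8.
Sum = Δx · [f(1) + f(1.5) + f(2) + ...].
Sum = -18.

-18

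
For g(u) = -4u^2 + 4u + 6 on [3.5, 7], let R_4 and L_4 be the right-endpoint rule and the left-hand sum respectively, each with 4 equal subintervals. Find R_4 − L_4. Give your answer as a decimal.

-116.375

R_4 = -365.640625.
L_4 = -249.265625.
R_4 − L_4 = -116.375.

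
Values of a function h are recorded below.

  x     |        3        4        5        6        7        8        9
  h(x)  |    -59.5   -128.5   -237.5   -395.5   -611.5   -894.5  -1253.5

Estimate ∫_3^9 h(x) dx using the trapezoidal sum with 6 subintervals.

Δx = 1.
T_6 = (1/2)·[(-59.5) + 2·(-128.5) + 2·(-237.5) + 2·(-395.5) + 2·(-611.5) + 2·(-894.5) + (-1253.5)] = -2924.

-2924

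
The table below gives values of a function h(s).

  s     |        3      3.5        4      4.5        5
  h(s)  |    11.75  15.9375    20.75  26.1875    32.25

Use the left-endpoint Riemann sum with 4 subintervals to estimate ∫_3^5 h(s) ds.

Δs = 0.5.
Sum = 0.5·[11.75 + 15.9375 + 20.75 + 26.1875] = 37.3125.

37.3125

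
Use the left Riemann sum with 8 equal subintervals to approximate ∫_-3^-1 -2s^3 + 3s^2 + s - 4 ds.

63.5625

Δs = (-1 − (-3))/8 = 0.25.
Left endpoints: -3, -2.75, -2.5, -2.25, -2, -1.75, -1.5, -1.25.
f(-3) = 74, f(-2.75) = 57.53125, f(-2.5) = 43.5, f(-2.25) = 31.71875, f(-2) = 22, f(-1.75) = 14.15625, f(-1.5) = 8, f(-1.25) = 3.34375.
Sum = Δs · [f(-3) + f(-2.75) + f(-2.5) + ...].
Sum = 63.5625.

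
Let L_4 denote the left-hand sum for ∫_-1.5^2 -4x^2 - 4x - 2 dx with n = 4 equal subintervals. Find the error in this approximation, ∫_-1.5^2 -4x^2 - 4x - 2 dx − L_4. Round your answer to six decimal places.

-7.401042

Exact integral: ∫_-1.5^2 f(x) dx ≈ -25.66666667.
L_4 = -18.265625.
Error ≈ -25.66666667 − (-18.265625) ≈ -7.401042.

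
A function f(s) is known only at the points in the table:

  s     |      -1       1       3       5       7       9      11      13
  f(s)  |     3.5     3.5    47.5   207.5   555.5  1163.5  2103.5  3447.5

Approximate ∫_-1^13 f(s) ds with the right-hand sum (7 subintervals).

Δs = 2.
Sum = 2·[3.5 + 47.5 + 207.5 + 555.5 + 1163.5 + 2103.5 + 3447.5] = 15057.

15057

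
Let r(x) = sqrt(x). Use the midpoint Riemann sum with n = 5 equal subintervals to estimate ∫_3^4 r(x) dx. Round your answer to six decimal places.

1.869296

Δx = (4 − 3)/5 = 0.2.
Midpoints: 3.1, 3.3, 3.5, 3.7, 3.9.
r(3.1) ≈ 1.760682, r(3.3) ≈ 1.816590, r(3.5) ≈ 1.870829, r(3.7) ≈ 1.923538, r(3.9) ≈ 1.974842.
Sum = Δx · [r(3.1) + r(3.3) + r(3.5) + r(3.7) + r(3.9)].
Sum ≈ 1.869296.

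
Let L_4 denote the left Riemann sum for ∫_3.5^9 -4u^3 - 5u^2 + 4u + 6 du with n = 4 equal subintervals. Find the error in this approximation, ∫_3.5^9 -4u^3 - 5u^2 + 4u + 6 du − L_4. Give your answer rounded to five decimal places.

Exact integral: ∫_3.5^9 f(u) du ≈ -7383.9791667.
L_4 = -5414.578125.
Error ≈ -7383.9791667 − (-5414.578125) ≈ -1969.40104.

-1969.40104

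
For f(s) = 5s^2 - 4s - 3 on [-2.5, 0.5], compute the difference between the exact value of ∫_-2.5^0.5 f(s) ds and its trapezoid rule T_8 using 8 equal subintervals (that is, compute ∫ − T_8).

-0.3515625

Exact integral: ∫_-2.5^0.5 f(s) ds = 29.25.
T_8 = 29.6015625.
Error = 29.25 − 29.6015625 = -0.3515625.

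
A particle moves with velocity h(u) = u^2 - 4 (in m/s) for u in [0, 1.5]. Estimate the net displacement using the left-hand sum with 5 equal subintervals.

-5.19

Δu = (1.5 − 0)/5 = 0.3.
Left endpoints: 0, 0.3, 0.6, 0.9, 1.2.
h(0) = -4, h(0.3) = -3.91, h(0.6) = -3.64, h(0.9) = -3.19, h(1.2) = -2.56.
Sum = Δu · [h(0) + h(0.3) + h(0.6) + h(0.9) + h(1.2)].
Sum = -5.19.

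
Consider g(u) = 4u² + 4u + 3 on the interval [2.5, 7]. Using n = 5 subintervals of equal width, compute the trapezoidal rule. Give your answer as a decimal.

537.93

Δu = (7 − 2.5)/5 = 0.9.
g(2.5) = 38, g(3.4) = 62.84, g(4.3) = 94.16, g(5.2) = 131.96, g(6.1) = 176.24, g(7) = 227.
T_5 = (Δu/2)·[g(u_0) + 2g(u_1) + ... + 2g(u_{4}) + g(u_5)].
Sum = 537.93.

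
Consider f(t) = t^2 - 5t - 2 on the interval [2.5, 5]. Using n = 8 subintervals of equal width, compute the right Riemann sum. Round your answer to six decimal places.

Δt = (5 − 2.5)/8 = 0.3125.
Right endpoints: 2.8125, 3.125, 3.4375, 3.75, 4.0625, 4.375, 4.6875, 5.
f(2.8125) = -8.15234375, f(3.125) = -7.859375, f(3.4375) = -7.37109375, f(3.75) = -6.6875, f(4.0625) = -5.80859375, f(4.375) = -4.734375, f(4.6875) = -3.46484375, f(5) = -2.
Sum = Δt · [f(2.8125) + f(3.125) + f(3.4375) + ...].
Sum ≈ -14.399414.

-14.399414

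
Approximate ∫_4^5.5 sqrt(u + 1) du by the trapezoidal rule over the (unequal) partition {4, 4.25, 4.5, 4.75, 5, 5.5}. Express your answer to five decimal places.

3.59405

Subinterval widths: 0.25, 0.25, 0.25, 0.25, 0.5.
f(4) ≈ 2.23607, f(4.25) ≈ 2.29129, f(4.5) ≈ 2.34521, f(4.75) ≈ 2.39792, f(5) ≈ 2.44949, f(5.5) ≈ 2.54951.
On each subinterval the trapezoid contributes (Δu_i/2)·[f(u_{i-1}) + f(u_i)].
Sum ≈ 3.59405.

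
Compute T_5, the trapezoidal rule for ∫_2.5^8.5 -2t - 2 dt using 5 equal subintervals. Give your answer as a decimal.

Δt = (8.5 − 2.5)/5 = 1.2.
f(2.5) = -7, f(3.7) = -9.4, f(4.9) = -11.8, f(6.1) = -14.2, f(7.3) = -16.6, f(8.5) = -19.
T_5 = (Δt/2)·[f(t_0) + 2f(t_1) + ... + 2f(t_{4}) + f(t_5)].
Sum = -78.

-78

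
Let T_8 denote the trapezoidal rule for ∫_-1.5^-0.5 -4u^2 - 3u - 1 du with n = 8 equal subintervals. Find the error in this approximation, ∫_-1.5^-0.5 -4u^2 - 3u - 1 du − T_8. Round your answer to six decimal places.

Exact integral: ∫_-1.5^-0.5 f(u) du ≈ -2.33333333.
T_8 = -2.34375.
Error ≈ -2.33333333 − (-2.34375) ≈ 0.010417.

0.010417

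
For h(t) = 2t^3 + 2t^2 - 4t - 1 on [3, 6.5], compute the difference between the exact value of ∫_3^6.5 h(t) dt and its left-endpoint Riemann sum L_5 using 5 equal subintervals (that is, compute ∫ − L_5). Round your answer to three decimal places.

Exact integral: ∫_3^6.5 h(t) dt ≈ 947.11458.
L_5 = 764.12.
Error ≈ 947.11458 − 764.12 ≈ 182.995.

182.995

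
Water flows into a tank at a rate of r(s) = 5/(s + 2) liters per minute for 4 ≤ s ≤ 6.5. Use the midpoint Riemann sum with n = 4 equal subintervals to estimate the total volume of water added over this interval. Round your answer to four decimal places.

1.7404

Δs = (6.5 − 4)/4 = 0.625.
Midpoints: 4.3125, 4.9375, 5.5625, 6.1875.
r(4.3125) = 80/101, r(4.9375) = 80/111, r(5.5625) = 80/121, r(6.1875) = 80/131.
Sum = Δs · [r(4.3125) + r(4.9375) + r(5.5625) + r(6.1875)].
Sum ≈ 1.7404.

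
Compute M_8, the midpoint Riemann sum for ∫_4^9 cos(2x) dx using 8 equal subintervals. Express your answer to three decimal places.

-0.930

Δx = (9 − 4)/8 = 0.625.
Midpoints: 4.3125, 4.9375, 5.5625, 6.1875, 6.8125, 7.4375, 8.0625, 8.6875.
f(4.3125) ≈ -0.697, f(4.9375) ≈ -0.900, f(5.5625) ≈ 0.129, f(6.1875) ≈ 0.982, f(6.8125) ≈ 0.490, f(7.4375) ≈ -0.673, f(8.0625) ≈ -0.914, f(8.6875) ≈ 0.096.
Sum = Δx · [f(4.3125) + f(4.9375) + f(5.5625) + ...].
Sum ≈ -0.930.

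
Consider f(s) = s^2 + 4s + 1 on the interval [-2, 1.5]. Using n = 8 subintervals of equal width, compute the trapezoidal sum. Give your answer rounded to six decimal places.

3.903320

Δs = (1.5 − (-2))/8 = 0.4375.
f(-2) = -3, f(-1.5625) = -2.80859375, f(-1.125) = -2.234375, f(-0.6875) = -1.27734375, f(-0.25) = 0.0625, f(0.1875) = 1.78515625, f(0.625) = 3.890625, f(1.0625) = 6.37890625, f(1.5) = 9.25.
T_8 = (Δs/2)·[f(s_0) + 2f(s_1) + ... + 2f(s_{7}) + f(s_8)].
Sum ≈ 3.903320.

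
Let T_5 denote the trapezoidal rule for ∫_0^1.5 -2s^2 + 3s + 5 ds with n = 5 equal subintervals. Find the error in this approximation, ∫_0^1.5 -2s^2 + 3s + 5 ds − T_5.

Exact integral: ∫_0^1.5 f(s) ds = 8.625.
T_5 = 8.58.
Error = 8.625 − 8.58 = 0.045.

0.045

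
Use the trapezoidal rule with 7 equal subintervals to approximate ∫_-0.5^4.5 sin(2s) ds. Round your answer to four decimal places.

Δs = (4.5 − (-0.5))/7 = 5/7.
f(-0.5) ≈ -0.8415, f(3/14) ≈ 0.4156, f(13/14) ≈ 0.9593, f(23/14) ≈ -0.1436, f(33/14) ≈ -1.0000, f(43/14) ≈ -0.1399, f(53/14) ≈ 0.9603, f(4.5) ≈ 0.4121.
T_7 = (Δs/2)·[f(s_0) + 2f(s_1) + ... + 2f(s_{6}) + f(s_7)].
Sum ≈ 0.5979.

0.5979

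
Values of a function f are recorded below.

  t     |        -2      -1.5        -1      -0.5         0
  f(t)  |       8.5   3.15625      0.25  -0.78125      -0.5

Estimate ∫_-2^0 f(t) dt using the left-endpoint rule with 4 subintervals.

5.5625

Δt = 0.5.
Sum = 0.5·[8.5 + 3.15625 + 0.25 + (-0.78125)] = 5.5625.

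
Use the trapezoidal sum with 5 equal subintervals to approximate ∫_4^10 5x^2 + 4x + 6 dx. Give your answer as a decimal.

1771.2

Δx = (10 − 4)/5 = 1.2.
f(4) = 102, f(5.2) = 162, f(6.4) = 236.4, f(7.6) = 325.2, f(8.8) = 428.4, f(10) = 546.
T_5 = (Δx/2)·[f(x_0) + 2f(x_1) + ... + 2f(x_{4}) + f(x_5)].
Sum = 1771.2.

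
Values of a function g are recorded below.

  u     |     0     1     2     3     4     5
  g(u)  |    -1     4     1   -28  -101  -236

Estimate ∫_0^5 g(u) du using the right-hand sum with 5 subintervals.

Δu = 1.
Sum = 1·[4 + 1 + (-28) + (-101) + (-236)] = -360.

-360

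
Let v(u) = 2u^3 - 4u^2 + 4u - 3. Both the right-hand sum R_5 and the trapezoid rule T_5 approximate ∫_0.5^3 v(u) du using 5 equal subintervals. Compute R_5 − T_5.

7.1875

R_5 = 22.5.
T_5 = 15.3125.
R_5 − T_5 = 7.1875.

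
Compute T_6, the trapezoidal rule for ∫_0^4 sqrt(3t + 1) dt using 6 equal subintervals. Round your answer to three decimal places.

10.156

Δt = (4 − 0)/6 = 2/3.
f(0) ≈ 1.000, f(2/3) ≈ 1.732, f(4/3) ≈ 2.236, f(2) ≈ 2.646, f(8/3) ≈ 3.000, f(10/3) ≈ 3.317, f(4) ≈ 3.606.
T_6 = (Δt/2)·[f(t_0) + 2f(t_1) + ... + 2f(t_{5}) + f(t_6)].
Sum ≈ 10.156.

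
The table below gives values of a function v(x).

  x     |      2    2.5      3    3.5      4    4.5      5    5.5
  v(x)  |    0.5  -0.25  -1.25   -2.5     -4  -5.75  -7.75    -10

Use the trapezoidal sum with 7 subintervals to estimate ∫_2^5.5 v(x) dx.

Δx = 0.5.
T_7 = (0.5/2)·[0.5 + 2·(-0.25) + 2·(-1.25) + 2·(-2.5) + 2·(-4) + 2·(-5.75) + 2·(-7.75) + (-10)] = -13.125.

-13.125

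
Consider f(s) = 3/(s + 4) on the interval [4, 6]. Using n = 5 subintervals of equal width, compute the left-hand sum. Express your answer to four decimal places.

0.6847

Δs = (6 − 4)/5 = 0.4.
Left endpoints: 4, 4.4, 4.8, 5.2, 5.6.
f(4) = 0.375, f(4.4) = 5/14, f(4.8) = 15/44, f(5.2) = 15/46, f(5.6) = 0.3125.
Sum = Δs · [f(4) + f(4.4) + f(4.8) + f(5.2) + f(5.6)].
Sum ≈ 0.6847.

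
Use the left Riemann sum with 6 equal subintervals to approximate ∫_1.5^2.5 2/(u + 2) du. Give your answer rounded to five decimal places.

0.51336

Δu = (2.5 − 1.5)/6 = 1/6.
Left endpoints: 1.5, 5/3, 11/6, 2, 13/6, 7/3.
f(1.5) = 4/7, f(5/3) = 6/11, f(11/6) = 12/23, f(2) = 0.5, f(13/6) = 0.48, f(7/3) = 6/13.
Sum = Δu · [f(1.5) + f(5/3) + f(11/6) + ...].
Sum ≈ 0.51336.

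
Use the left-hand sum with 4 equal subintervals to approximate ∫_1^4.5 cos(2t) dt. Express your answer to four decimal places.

0.0349

Δt = (4.5 − 1)/4 = 0.875.
Left endpoints: 1, 1.875, 2.75, 3.625.
f(1) ≈ -0.4161, f(1.875) ≈ -0.8206, f(2.75) ≈ 0.7087, f(3.625) ≈ 0.5679.
Sum = Δt · [f(1) + f(1.875) + f(2.75) + f(3.625)].
Sum ≈ 0.0349.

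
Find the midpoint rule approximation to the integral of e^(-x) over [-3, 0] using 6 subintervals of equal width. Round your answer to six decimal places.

Δx = (0 − (-3))/6 = 0.5.
Midpoints: -2.75, -2.25, -1.75, -1.25, -0.75, -0.25.
f(-2.75) ≈ 15.642632, f(-2.25) ≈ 9.487736, f(-1.75) ≈ 5.754603, f(-1.25) ≈ 3.490343, f(-0.75) ≈ 2.117000, f(-0.25) ≈ 1.284025.
Sum = Δx · [f(-2.75) + f(-2.25) + f(-1.75) + ...].
Sum ≈ 18.888169.

18.888169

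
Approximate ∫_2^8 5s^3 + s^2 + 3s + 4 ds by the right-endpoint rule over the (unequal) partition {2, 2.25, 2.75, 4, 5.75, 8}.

8245.59375

Subinterval widths: 0.25, 0.5, 1.25, 1.75, 2.25.
Right endpoints: 2.25, 2.75, 4, 5.75, 8.
f(2.25) = 72.765625, f(2.75) = 123.796875, f(4) = 352, f(5.75) = 1004.859375, f(8) = 2652.
Sum = Σ Δs_i · f(s_i).
Sum = 8245.59375.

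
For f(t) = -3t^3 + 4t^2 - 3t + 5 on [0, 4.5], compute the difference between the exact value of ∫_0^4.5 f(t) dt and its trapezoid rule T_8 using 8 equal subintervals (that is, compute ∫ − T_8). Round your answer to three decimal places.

3.856

Exact integral: ∫_0^4.5 f(t) dt = -193.921875.
T_8 ≈ -197.77808.
Error ≈ -193.921875 − (-197.77808) ≈ 3.856.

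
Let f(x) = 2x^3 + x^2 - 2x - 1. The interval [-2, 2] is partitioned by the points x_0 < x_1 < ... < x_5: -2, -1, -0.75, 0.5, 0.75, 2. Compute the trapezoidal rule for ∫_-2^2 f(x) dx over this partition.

Subinterval widths: 1, 0.25, 1.25, 0.25, 1.25.
f(-2) = -9, f(-1) = 0, f(-0.75) = 0.21875, f(0.5) = -1.5, f(0.75) = -1.09375, f(2) = 15.
On each subinterval the trapezoid contributes (Δx_i/2)·[f(x_{i-1}) + f(x_i)].
Sum = 3.09375.

3.09375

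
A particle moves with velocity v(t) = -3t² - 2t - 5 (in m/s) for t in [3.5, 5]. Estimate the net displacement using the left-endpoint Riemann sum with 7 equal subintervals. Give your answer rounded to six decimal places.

-97.989796

Δt = (5 − 3.5)/7 = 3/14.
Left endpoints: 3.5, 26/7, 55/14, 29/7, 61/14, 32/7, 67/14.
v(3.5) = -48.75, v(26/7) = -2637/49, v(55/14) = -11595/196, v(29/7) = -3174/49, v(61/14) = -13851/196, v(32/7) = -3765/49, v(67/14) = -16323/196.
Sum = Δt · [v(3.5) + v(26/7) + v(55/14) + ...].
Sum ≈ -97.989796.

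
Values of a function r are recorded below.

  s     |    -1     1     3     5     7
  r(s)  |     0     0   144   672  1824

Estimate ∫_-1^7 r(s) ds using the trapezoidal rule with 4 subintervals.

Δs = 2.
T_4 = (2/2)·[0 + 2·0 + 2·144 + 2·672 + 1824] = 3456.

3456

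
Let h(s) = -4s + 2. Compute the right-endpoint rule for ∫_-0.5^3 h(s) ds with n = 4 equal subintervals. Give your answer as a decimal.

-16.625

Δs = (3 − (-0.5))/4 = 0.875.
Right endpoints: 0.375, 1.25, 2.125, 3.
h(0.375) = 0.5, h(1.25) = -3, h(2.125) = -6.5, h(3) = -10.
Sum = Δs · [h(0.375) + h(1.25) + h(2.125) + h(3)].
Sum = -16.625.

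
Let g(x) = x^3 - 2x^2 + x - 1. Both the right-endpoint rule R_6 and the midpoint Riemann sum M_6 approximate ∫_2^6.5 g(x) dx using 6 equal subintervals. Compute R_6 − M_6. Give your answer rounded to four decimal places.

R_6 = 356.66015625.
M_6 ≈ 276.873047.
R_6 − M_6 ≈ 79.7871.

79.7871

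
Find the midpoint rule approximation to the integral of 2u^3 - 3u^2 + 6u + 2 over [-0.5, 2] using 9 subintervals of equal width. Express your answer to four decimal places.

16.0696

Δu = (2 − (-0.5))/9 = 5/18.
Midpoints: -13/36, -1/12, 7/36, 17/36, 0.75, 37/36, 47/36, 19/12, 67/36.
f(-13/36) = -15211/23328, f(-1/12) = 1277/864, f(7/36) = 71569/23328, f(17/36) = 102059/23328, f(0.75) = 5.65625, f(37/36) = 167239/23328, f(47/36) = 213929/23328, f(19/12) = 10297/864, f(67/36) = 365509/23328.
Sum = Δu · [f(-13/36) + f(-1/12) + f(7/36) + ...].
Sum ≈ 16.0696.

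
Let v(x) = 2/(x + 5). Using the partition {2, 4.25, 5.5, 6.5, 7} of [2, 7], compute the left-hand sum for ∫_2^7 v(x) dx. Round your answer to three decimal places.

Subinterval widths: 2.25, 1.25, 1, 0.5.
Left endpoints: 2, 4.25, 5.5, 6.5.
v(2) = 2/7, v(4.25) = 8/37, v(5.5) = 4/21, v(6.5) = 4/23.
Sum = Σ Δx_i · v(x_i).
Sum ≈ 1.191.

1.191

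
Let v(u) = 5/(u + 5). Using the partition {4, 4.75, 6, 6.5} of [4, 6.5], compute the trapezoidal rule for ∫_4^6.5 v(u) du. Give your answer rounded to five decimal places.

Subinterval widths: 0.75, 1.25, 0.5.
v(4) = 5/9, v(4.75) = 20/39, v(6) = 5/11, v(6.5) = 10/23.
On each subinterval the trapezoid contributes (Δu_i/2)·[v(u_{i-1}) + v(u_i)].
Sum ≈ 1.22758.

1.22758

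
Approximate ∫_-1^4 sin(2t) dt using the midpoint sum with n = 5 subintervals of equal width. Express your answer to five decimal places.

Δt = (4 − (-1))/5 = 1.
Midpoints: -0.5, 0.5, 1.5, 2.5, 3.5.
f(-0.5) ≈ -0.84147, f(0.5) ≈ 0.84147, f(1.5) ≈ 0.14112, f(2.5) ≈ -0.95892, f(3.5) ≈ 0.65699.
Sum = Δt · [f(-0.5) + f(0.5) + f(1.5) + f(2.5) + f(3.5)].
Sum ≈ -0.16082.

-0.16082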